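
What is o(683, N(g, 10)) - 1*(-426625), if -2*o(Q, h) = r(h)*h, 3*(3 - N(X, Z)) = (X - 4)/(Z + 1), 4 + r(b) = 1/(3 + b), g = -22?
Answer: 6307331875/14784 ≈ 4.2663e+5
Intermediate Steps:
r(b) = -4 + 1/(3 + b)
N(X, Z) = 3 - (-4 + X)/(3*(1 + Z)) (N(X, Z) = 3 - (X - 4)/(3*(Z + 1)) = 3 - (-4 + X)/(3*(1 + Z)))
o(Q, h) = -h*(-11 - 4*h)/(2*(3 + h)) (o(Q, h) = -(-11 - 4*h)/(3 + h)*h/2 = -h*(-11 - 4*h)/(2*(3 + h)))
o(683, N(g, 10)) - 1*(-426625) = ((13 - 1*(-22) + 9*10)/(3*(1 + 10)))*(11 + 4*((13 - 1*(-22) + 9*10)/(3*(1 + 10))))/(2*(3 + (13 - 1*(-22) + 9*10)/(3*(1 + 10)))) - 1*(-426625) = ((⅓)*(13 + 22 + 90)/11)*(11 + 4*((⅓)*(13 + 22 + 90)/11))/(2*(3 + (⅓)*(13 + 22 + 90)/11)) + 426625 = ((⅓)*(1/11)*125)*(11 + 4*((⅓)*(1/11)*125))/(2*(3 + (⅓)*(1/11)*125)) + 426625 = (½)*(125/33)*(11 + 4*(125/33))/(3 + 125/33) + 426625 = (½)*(125/33)*(11 + 500/33)/(224/33) + 426625 = (½)*(125/33)*(33/224)*(863/33) + 426625 = 107875/14784 + 426625 = 6307331875/14784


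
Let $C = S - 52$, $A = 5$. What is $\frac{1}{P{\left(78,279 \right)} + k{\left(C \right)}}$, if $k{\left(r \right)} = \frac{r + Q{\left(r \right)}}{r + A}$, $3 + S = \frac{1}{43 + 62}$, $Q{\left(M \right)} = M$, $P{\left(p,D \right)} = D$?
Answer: $\frac{5249}{1476019} \approx 0.0035562$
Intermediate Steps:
$S = - \frac{314}{105}$ ($S = -3 + \frac{1}{43 + 62} = -3 + \frac{1}{105} = - \frac{314}{105} \approx -2.9905$)
$C = - \frac{5774}{105}$ ($C = - \frac{314}{105} - 52 = - \frac{5774}{105} \approx -54.99$)
$k{\left(r \right)} = \frac{2 r}{5 + r}$ ($k{\left(r \right)} = \frac{r + r}{r + 5} = \frac{2 r}{5 + r}$)
$\frac{1}{P{\left(78,279 \right)} + k{\left(C \right)}} = \frac{1}{279 + 2 \left(- \frac{5774}{105}\right) \frac{1}{5 - \frac{5774}{105}}} = \frac{1}{279 + 2 \left(- \frac{5774}{105}\right) \frac{1}{- \frac{5249}{105}}} = \frac{1}{279 + 2 \left(- \frac{5774}{105}\right) \left(- \frac{105}{5249}\right)} = \frac{1}{279 + \frac{11548}{5249}} = \frac{1}{\frac{1476019}{5249}} = \frac{5249}{1476019}$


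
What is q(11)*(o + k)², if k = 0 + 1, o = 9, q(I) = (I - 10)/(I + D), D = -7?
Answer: 25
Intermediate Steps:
q(I) = (-10 + I)/(-7 + I) (q(I) = (I - 10)/(I - 7) = (-10 + I)/(-7 + I))
k = 1
q(11)*(o + k)² = ((-10 + 11)/(-7 + 11))*(9 + 1)² = (1/4)*10² = ((¼)*1)*100 = (¼)*100 = 25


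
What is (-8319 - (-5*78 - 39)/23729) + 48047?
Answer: 942706141/23729 ≈ 39728.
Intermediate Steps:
(-8319 - (-5*78 - 39)/23729) + 48047 = (-8319 - (-390 - 39)/23729) + 48047 = (-8319 - (-429)/23729) + 48047 = (-8319 - 1*(-429/23729)) + 48047 = (-8319 + 429/23729) + 48047 = -197401122/23729 + 48047 = 942706141/23729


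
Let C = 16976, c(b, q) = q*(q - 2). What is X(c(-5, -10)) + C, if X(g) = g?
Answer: 17096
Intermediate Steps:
c(b, q) = q*(-2 + q)
X(c(-5, -10)) + C = -10*(-2 - 10) + 16976 = -10*(-12) + 16976 = 120 + 16976 = 17096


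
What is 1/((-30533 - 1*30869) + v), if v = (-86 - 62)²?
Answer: -1/39498 ≈ -2.5318e-5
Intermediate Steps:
v = 21904 (v = (-148)² = 21904)
1/((-30533 - 1*30869) + v) = 1/((-30533 - 1*30869) + 21904) = 1/((-30533 - 30869) + 21904) = 1/(-61402 + 21904) = 1/(-39498) = -1/39498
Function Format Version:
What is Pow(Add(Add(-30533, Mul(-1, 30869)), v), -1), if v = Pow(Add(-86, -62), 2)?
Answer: Rational(-1, 39498) ≈ -2.5318e-5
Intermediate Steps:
v = 21904 (v = Pow(-148, 2) = 21904)
Pow(Add(Add(-30533, Mul(-1, 30869)), v), -1) = Pow(Add(Add(-30533, Mul(-1, 30869)), 21904), -1) = Pow(Add(Add(-30533, -30869), 21904), -1) = Pow(Add(-61402, 21904), -1) = Pow(-39498, -1) = Rational(-1, 39498)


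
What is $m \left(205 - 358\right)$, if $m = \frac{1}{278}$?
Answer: $- \frac{153}{278} \approx -0.55036$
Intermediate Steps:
$m = \frac{1}{278} \approx 0.0035971$
$m \left(205 - 358\right) = \frac{205 - 358}{278} = \frac{1}{278} \left(-153\right) = - \frac{153}{278}$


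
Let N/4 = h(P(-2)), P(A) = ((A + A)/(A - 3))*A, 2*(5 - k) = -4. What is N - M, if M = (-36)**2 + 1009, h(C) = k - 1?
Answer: -2281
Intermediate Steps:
k = 7 (k = 5 - 1/2*(-4) = 5 + 2 = 7)
P(A) = 2*A**2/(-3 + A) (P(A) = ((2*A)/(-3 + A))*A = (2*A/(-3 + A))*A = 2*A**2/(-3 + A))
h(C) = 6 (h(C) = 7 - 1 = 6)
N = 24 (N = 4*6 = 24)
M = 2305 (M = 1296 + 1009 = 2305)
N - M = 24 - 1*2305 = 24 - 2305 = -2281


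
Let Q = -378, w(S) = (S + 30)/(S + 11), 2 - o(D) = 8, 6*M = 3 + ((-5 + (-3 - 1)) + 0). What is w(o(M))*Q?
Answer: -9072/5 ≈ -1814.4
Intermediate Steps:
M = -1 (M = (3 + ((-5 + (-3 - 1)) + 0))/6 = (3 + ((-5 - 4) + 0))/6 = (3 + (-9 + 0))/6 = (3 - 9)/6 = (⅙)*(-6) = -1)
o(D) = -6 (o(D) = 2 - 1*8 = 2 - 8 = -6)
w(S) = (30 + S)/(11 + S)
w(o(M))*Q = ((30 - 6)/(11 - 6))*(-378) = (24/5)*(-378) = -9072/5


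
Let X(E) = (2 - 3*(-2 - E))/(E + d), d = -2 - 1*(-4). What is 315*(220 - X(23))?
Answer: 341649/5 ≈ 68330.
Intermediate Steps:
d = 2 (d = -2 + 4 = 2)
X(E) = (8 + 3*E)/(2 + E) (X(E) = (2 - 3*(-2 - E))/(E + 2) = (2 + (6 + 3*E))/(2 + E) = (8 + 3*E)/(2 + E))
315*(220 - X(23)) = 315*(220 - (8 + 3*23)/(2 + 23)) = 315*(220 - (8 + 69)/25) = 315*(220 - 77/25) = 315*(5423/25) = 341649/5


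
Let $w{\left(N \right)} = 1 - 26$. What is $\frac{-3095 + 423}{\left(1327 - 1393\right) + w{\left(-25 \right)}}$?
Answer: $\frac{2672}{91} \approx 29.363$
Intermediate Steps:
$w{\left(N \right)} = -25$ ($w{\left(N \right)} = 1 - 26 = -25$)
$\frac{-3095 + 423}{\left(1327 - 1393\right) + w{\left(-25 \right)}} = \frac{-3095 + 423}{\left(1327 - 1393\right) - 25} = - \frac{2672}{\left(1327 - 1393\right) - 25} = - \frac{2672}{-66 - 25} = - \frac{2672}{-91} = \left(-2672\right) \left(- \frac{1}{91}\right) = \frac{2672}{91}$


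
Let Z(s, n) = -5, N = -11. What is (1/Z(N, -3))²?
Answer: 1/25 ≈ 0.040000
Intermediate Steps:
(1/Z(N, -3))² = (1/(-5))² = (-⅕)² = 1/25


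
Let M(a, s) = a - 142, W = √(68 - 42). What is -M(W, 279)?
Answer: 142 - √26 ≈ 136.90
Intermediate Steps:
W = √26 ≈ 5.0990
M(a, s) = -142 + a
-M(W, 279) = -(-142 + √26) = 142 - √26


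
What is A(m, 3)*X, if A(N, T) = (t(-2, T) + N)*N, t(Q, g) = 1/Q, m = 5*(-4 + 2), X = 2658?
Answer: 279090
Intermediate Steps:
m = -10 (m = 5*(-2) = -10)
A(N, T) = N*(-1/2 + N) (A(N, T) = (1/(-2) + N)*N = (-1/2 + N)*N = N*(-1/2 + N))
A(m, 3)*X = -10*(-1/2 - 10)*2658 = -10*(-21/2)*2658 = 105*2658 = 279090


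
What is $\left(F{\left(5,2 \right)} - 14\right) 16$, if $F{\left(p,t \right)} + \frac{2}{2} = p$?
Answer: $-160$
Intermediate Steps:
$F{\left(p,t \right)} = -1 + p$
$\left(F{\left(5,2 \right)} - 14\right) 16 = \left(\left(-1 + 5\right) - 14\right) 16 = \left(4 - 14\right) 16 = \left(-10\right) 16 = -160$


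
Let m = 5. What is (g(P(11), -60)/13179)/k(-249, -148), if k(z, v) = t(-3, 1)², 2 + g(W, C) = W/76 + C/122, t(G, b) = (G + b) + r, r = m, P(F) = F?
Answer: -403/20365948 ≈ -1.9788e-5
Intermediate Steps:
r = 5
t(G, b) = 5 + G + b (t(G, b) = (G + b) + 5 = 5 + G + b)
g(W, C) = -2 + W/76 + C/122 (g(W, C) = -2 + (W/76 + C/122) = -2 + W/76 + C/122)
k(z, v) = 9 (k(z, v) = (5 - 3 + 1)² = 3² = 9)
(g(P(11), -60)/13179)/k(-249, -148) = ((-2 + (1/76)*11 + (1/122)*(-60))/13179)/9 = ((-2 + 11/76 - 30/61)*(1/13179))*(⅑) = -10881/4636*1/13179*(⅑) = -3627/20365948*⅑ = -403/20365948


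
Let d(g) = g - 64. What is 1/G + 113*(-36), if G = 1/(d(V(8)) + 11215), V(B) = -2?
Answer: 7081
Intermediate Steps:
d(g) = -64 + g
G = 1/11149 (G = 1/((-64 - 2) + 11215) = 1/(-66 + 11215) = 1/11149 ≈ 8.9694e-5)
1/G + 113*(-36) = 1/(1/11149) + 113*(-36) = 11149 - 4068 = 7081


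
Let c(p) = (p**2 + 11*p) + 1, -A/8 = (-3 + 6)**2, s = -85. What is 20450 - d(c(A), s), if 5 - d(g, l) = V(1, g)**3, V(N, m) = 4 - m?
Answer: -84546695424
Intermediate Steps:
A = -72 (A = -8*(-3 + 6)**2 = -8*3**2 = -8*9 = -72)
c(p) = 1 + p**2 + 11*p
d(g, l) = 5 - (4 - g)**3
20450 - d(c(A), s) = 20450 - (5 + (-4 + (1 + (-72)**2 + 11*(-72)))**3) = 20450 - (5 + (-4 + (1 + 5184 - 792))**3) = 20450 - (5 + (-4 + 4393)**3) = 20450 - (5 + 4389**3) = 20450 - (5 + 84546715869) = 20450 - 1*84546715874 = 20450 - 84546715874 = -84546695424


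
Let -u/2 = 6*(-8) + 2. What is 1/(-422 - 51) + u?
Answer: 43515/473 ≈ 91.998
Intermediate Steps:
u = 92 (u = -2*(6*(-8) + 2) = -2*(-48 + 2) = -2*(-46) = 92)
1/(-422 - 51) + u = 1/(-422 - 51) + 92 = 1/(-473) + 92 = -1/473 + 92 = 43515/473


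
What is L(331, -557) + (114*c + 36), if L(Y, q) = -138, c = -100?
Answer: -11502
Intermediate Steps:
L(331, -557) + (114*c + 36) = -138 + (114*(-100) + 36) = -138 + (-11400 + 36) = -138 - 11364 = -11502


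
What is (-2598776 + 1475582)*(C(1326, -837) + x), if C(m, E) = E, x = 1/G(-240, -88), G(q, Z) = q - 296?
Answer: 251950946901/268 ≈ 9.4012e+8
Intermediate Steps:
G(q, Z) = -296 + q
x = -1/536 (x = 1/(-296 - 240) = 1/(-536) = -1/536 ≈ -0.0018657)
(-2598776 + 1475582)*(C(1326, -837) + x) = (-2598776 + 1475582)*(-837 - 1/536) = -1123194*(-448633/536) = 251950946901/268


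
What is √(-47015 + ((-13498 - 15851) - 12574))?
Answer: 27*I*√122 ≈ 298.22*I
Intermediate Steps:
√(-47015 + ((-13498 - 15851) - 12574)) = √(-47015 + (-29349 - 12574)) = √(-47015 - 41923) = √(-88938) = 27*I*√122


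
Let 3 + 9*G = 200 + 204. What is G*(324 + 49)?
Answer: 149573/9 ≈ 16619.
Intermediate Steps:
G = 401/9 (G = -1/3 + (200 + 204)/9 = -1/3 + (1/9)*404 = -1/3 + 404/9 = 401/9 ≈ 44.556)
G*(324 + 49) = 401*(324 + 49)/9 = (401/9)*373 = 149573/9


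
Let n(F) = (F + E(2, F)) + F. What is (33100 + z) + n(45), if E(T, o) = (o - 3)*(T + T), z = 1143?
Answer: 34501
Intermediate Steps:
E(T, o) = 2*T*(-3 + o) (E(T, o) = (-3 + o)*(2*T) = 2*T*(-3 + o))
n(F) = -12 + 6*F (n(F) = (F + 2*2*(-3 + F)) + F = (F + (-12 + 4*F)) + F = (-12 + 5*F) + F = -12 + 6*F)
(33100 + z) + n(45) = (33100 + 1143) + (-12 + 6*45) = 34243 + (-12 + 270) = 34243 + 258 = 34501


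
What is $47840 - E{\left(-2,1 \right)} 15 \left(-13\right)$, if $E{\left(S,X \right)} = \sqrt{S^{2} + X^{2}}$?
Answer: $47840 + 195 \sqrt{5} \approx 48276.0$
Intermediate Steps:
$47840 - E{\left(-2,1 \right)} 15 \left(-13\right) = 47840 - \sqrt{\left(-2\right)^{2} + 1^{2}} \cdot 15 \left(-13\right) = 47840 - \sqrt{4 + 1} \cdot 15 \left(-13\right) = 47840 - \sqrt{5} \cdot 15 \left(-13\right) = 47840 - 15 \sqrt{5} \left(-13\right) = 47840 - - 195 \sqrt{5} = 47840 + 195 \sqrt{5}$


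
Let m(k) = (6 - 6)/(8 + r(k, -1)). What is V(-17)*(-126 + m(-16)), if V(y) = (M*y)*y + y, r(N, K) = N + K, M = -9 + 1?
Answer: 293454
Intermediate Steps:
M = -8
r(N, K) = K + N
V(y) = y - 8*y² (V(y) = (-8*y)*y + y = -8*y² + y = y - 8*y²)
m(k) = 0 (m(k) = (6 - 6)/(8 + (-1 + k)) = 0/(7 + k) = 0)
V(-17)*(-126 + m(-16)) = (-17*(1 - 8*(-17)))*(-126 + 0) = -17*(1 + 136)*(-126) = -17*137*(-126) = -2329*(-126) = 293454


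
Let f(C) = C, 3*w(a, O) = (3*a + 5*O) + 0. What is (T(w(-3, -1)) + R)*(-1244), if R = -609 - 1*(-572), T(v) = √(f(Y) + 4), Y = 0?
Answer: 43540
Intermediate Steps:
w(a, O) = a + 5*O/3 (w(a, O) = ((3*a + 5*O) + 0)/3 = (3*a + 5*O)/3 = a + 5*O/3)
T(v) = 2 (T(v) = √(0 + 4) = √4 = 2)
R = -37 (R = -609 + 572 = -37)
(T(w(-3, -1)) + R)*(-1244) = (2 - 37)*(-1244) = -35*(-1244) = 43540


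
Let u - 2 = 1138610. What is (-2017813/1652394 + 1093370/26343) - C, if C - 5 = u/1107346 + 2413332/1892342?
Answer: 250690064405884022048755/7601172087595464656262 ≈ 32.980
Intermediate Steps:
u = 1138612 (u = 2 + 1138610 = 1138612)
C = 3826105891959/523869336083 (C = 5 + (1138612/1107346 + 2413332/1892342) = 5 + (1138612*(1/1107346) + 2413332*(1/1892342)) = 5 + (569306/553673 + 1206666/946171) = 5 + 1206759211544/523869336083 = 3826105891959/523869336083 ≈ 7.3036)
(-2017813/1652394 + 1093370/26343) - C = (-2017813/1652394 + 1093370/26343) - 1*3826105891959/523869336083 = (-2017813*1/1652394 + 1093370*(1/26343)) - 3826105891959/523869336083 = (-2017813/1652394 + 1093370/26343) - 3826105891959/523869336083 = 584507593307/14509671714 - 3826105891959/523869336083 = 250690064405884022048755/7601172087595464656262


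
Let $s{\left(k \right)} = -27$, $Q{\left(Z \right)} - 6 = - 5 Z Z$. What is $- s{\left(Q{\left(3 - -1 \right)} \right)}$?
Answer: $27$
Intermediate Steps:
$Q{\left(Z \right)} = 6 - 5 Z^{2}$ ($Q{\left(Z \right)} = 6 + - 5 Z Z = 6 - 5 Z^{2}$)
$- s{\left(Q{\left(3 - -1 \right)} \right)} = \left(-1\right) \left(-27\right) = 27$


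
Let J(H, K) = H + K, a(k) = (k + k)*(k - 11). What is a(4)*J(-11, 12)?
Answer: -56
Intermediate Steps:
a(k) = 2*k*(-11 + k) (a(k) = (2*k)*(-11 + k) = 2*k*(-11 + k))
a(4)*J(-11, 12) = (2*4*(-11 + 4))*(-11 + 12) = (2*4*(-7))*1 = -56*1 = -56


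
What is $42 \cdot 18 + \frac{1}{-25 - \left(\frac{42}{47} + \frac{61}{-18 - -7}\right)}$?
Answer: $\frac{7952603}{10520} \approx 755.95$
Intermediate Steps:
$42 \cdot 18 + \frac{1}{-25 - \left(\frac{42}{47} + \frac{61}{-18 - -7}\right)} = 756 + \frac{1}{-25 - \left(\frac{42}{47} + \frac{61}{-18 + 7}\right)} = 756 + \frac{1}{-25 - \left(\frac{42}{47} + \frac{61}{-11}\right)} = 756 + \frac{1}{-25 - - \frac{2405}{517}} = 756 + \frac{1}{-25 + \left(- \frac{42}{47} + \frac{61}{11}\right)} = 756 + \frac{1}{-25 + \frac{2405}{517}} = 756 + \frac{1}{- \frac{10520}{517}} = 756 - \frac{517}{10520} = \frac{7952603}{10520}$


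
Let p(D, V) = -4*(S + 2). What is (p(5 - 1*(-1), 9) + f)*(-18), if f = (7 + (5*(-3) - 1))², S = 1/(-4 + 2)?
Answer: -1350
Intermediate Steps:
S = -½ (S = 1/(-2) = -½ ≈ -0.50000)
f = 81 (f = (7 + (-15 - 1))² = (7 - 16)² = (-9)² = 81)
p(D, V) = -6 (p(D, V) = -4*(-½ + 2) = -4*3/2 = -6)
(p(5 - 1*(-1), 9) + f)*(-18) = (-6 + 81)*(-18) = 75*(-18) = -1350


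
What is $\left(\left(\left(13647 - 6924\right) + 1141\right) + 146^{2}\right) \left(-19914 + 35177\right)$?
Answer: $445374340$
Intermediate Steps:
$\left(\left(\left(13647 - 6924\right) + 1141\right) + 146^{2}\right) \left(-19914 + 35177\right) = \left(\left(6723 + 1141\right) + 21316\right) 15263 = \left(7864 + 21316\right) 15263 = 29180 \cdot 15263 = 445374340$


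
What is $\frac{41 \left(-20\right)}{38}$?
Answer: $- \frac{410}{19} \approx -21.579$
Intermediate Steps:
$\frac{41 \left(-20\right)}{38} = \left(-820\right) \frac{1}{38} = - \frac{410}{19}$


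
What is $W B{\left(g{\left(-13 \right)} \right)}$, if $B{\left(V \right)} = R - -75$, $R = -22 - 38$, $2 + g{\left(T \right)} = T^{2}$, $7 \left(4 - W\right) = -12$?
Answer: $\frac{600}{7} \approx 85.714$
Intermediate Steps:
$W = \frac{40}{7}$ ($W = 4 - - \frac{12}{7} = 4 + \frac{12}{7} = \frac{40}{7} \approx 5.7143$)
$g{\left(T \right)} = -2 + T^{2}$
$R = -60$ ($R = -22 - 38 = -60$)
$B{\left(V \right)} = 15$ ($B{\left(V \right)} = -60 - -75 = -60 + 75 = 15$)
$W B{\left(g{\left(-13 \right)} \right)} = \frac{40}{7} \cdot 15 = \frac{600}{7}$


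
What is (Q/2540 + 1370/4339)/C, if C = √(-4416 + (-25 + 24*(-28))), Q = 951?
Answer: -7606189*I*√5113/56350679780 ≈ -0.0096518*I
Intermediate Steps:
C = I*√5113 (C = √(-4416 + (-25 - 672)) = √(-4416 - 697) = √(-5113) = I*√5113 ≈ 71.505*I)
(Q/2540 + 1370/4339)/C = (951/2540 + 1370/4339)/((I*√5113)) = (951*(1/2540) + 1370*(1/4339))*(-I*√5113/5113) = (951/2540 + 1370/4339)*(-I*√5113/5113) = 7606189*(-I*√5113/5113)/11021060 = -7606189*I*√5113/56350679780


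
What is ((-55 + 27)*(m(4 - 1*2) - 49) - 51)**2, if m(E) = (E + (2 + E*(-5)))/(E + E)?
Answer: 1857769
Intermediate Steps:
m(E) = (2 - 4*E)/(2*E) (m(E) = (E + (2 - 5*E))/((2*E)) = (2 - 4*E)*(1/(2*E)) = (2 - 4*E)/(2*E))
((-55 + 27)*(m(4 - 1*2) - 49) - 51)**2 = ((-55 + 27)*((-2 + 1/(4 - 1*2)) - 49) - 51)**2 = (-28*((-2 + 1/(4 - 2)) - 49) - 51)**2 = (-28*((-2 + 1/2) - 49) - 51)**2 = (-28*(-3/2 - 49) - 51)**2 = (-28*(-101/2) - 51)**2 = (1414 - 51)**2 = 1363**2 = 1857769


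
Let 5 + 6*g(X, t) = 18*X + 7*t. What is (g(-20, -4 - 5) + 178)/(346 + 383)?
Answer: 320/2187 ≈ 0.14632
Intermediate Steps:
g(X, t) = -⅚ + 3*X + 7*t/6 (g(X, t) = -⅚ + (18*X + 7*t)/6 = -⅚ + (7*t + 18*X)/6 = -⅚ + (3*X + 7*t/6) = -⅚ + 3*X + 7*t/6)
(g(-20, -4 - 5) + 178)/(346 + 383) = ((-⅚ + 3*(-20) + 7*(-4 - 5)/6) + 178)/(346 + 383) = ((-⅚ - 60 + (7/6)*(-9)) + 178)/729 = ((-⅚ - 60 - 21/2) + 178)*(1/729) = (-214/3 + 178)*(1/729) = (320/3)*(1/729) = 320/2187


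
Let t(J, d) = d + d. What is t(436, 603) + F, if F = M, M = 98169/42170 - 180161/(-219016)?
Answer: 5583799531697/4617952360 ≈ 1209.2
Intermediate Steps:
M = 14548985537/4617952360 (M = 98169*(1/42170) - 180161*(-1/219016) = 98169/42170 + 180161/219016 = 14548985537/4617952360 ≈ 3.1505)
t(J, d) = 2*d
F = 14548985537/4617952360 ≈ 3.1505
t(436, 603) + F = 2*603 + 14548985537/4617952360 = 1206 + 14548985537/4617952360 = 5583799531697/4617952360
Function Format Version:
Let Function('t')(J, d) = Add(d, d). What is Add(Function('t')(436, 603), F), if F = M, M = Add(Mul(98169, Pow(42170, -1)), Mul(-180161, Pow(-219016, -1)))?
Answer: Rational(5583799531697, 4617952360) ≈ 1209.2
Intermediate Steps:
M = Rational(14548985537, 4617952360) (M = Add(Mul(98169, Rational(1, 42170)), Mul(-180161, Rational(-1, 219016))) = Add(Rational(98169, 42170), Rational(180161, 219016)) = Rational(14548985537, 4617952360) ≈ 3.1505)
Function('t')(J, d) = Mul(2, d)
F = Rational(14548985537, 4617952360) ≈ 3.1505
Add(Function('t')(436, 603), F) = Add(Mul(2, 603), Rational(14548985537, 4617952360)) = Add(1206, Rational(14548985537, 4617952360)) = Rational(5583799531697, 4617952360)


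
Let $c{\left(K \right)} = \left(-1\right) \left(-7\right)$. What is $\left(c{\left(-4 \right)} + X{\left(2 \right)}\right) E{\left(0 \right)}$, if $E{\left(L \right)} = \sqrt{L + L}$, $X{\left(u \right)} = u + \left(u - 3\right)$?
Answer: $0$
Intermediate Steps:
$c{\left(K \right)} = 7$
$X{\left(u \right)} = -3 + 2 u$ ($X{\left(u \right)} = u + \left(u - 3\right) = u + \left(-3 + u\right) = -3 + 2 u$)
$E{\left(L \right)} = \sqrt{2} \sqrt{L}$ ($E{\left(L \right)} = \sqrt{2 L} = \sqrt{2} \sqrt{L}$)
$\left(c{\left(-4 \right)} + X{\left(2 \right)}\right) E{\left(0 \right)} = \left(7 + \left(-3 + 2 \cdot 2\right)\right) \sqrt{2} \sqrt{0} = \left(7 + \left(-3 + 4\right)\right) \sqrt{2} \cdot 0 = \left(7 + 1\right) 0 = 8 \cdot 0 = 0$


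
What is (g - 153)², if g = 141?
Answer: 144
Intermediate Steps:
(g - 153)² = (141 - 153)² = (-12)² = 144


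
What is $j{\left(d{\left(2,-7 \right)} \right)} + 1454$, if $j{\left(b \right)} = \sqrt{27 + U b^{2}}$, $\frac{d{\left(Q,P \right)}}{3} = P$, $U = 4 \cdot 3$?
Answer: $1454 + 3 \sqrt{591} \approx 1526.9$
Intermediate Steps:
$U = 12$
$d{\left(Q,P \right)} = 3 P$
$j{\left(b \right)} = \sqrt{27 + 12 b^{2}}$
$j{\left(d{\left(2,-7 \right)} \right)} + 1454 = \sqrt{27 + 12 \left(3 \left(-7\right)\right)^{2}} + 1454 = \sqrt{27 + 12 \left(-21\right)^{2}} + 1454 = \sqrt{27 + 12 \cdot 441} + 1454 = \sqrt{27 + 5292} + 1454 = \sqrt{5319} + 1454 = 3 \sqrt{591} + 1454 = 1454 + 3 \sqrt{591}$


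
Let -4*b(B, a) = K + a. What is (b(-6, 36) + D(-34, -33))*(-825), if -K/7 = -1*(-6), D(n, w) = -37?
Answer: 58575/2 ≈ 29288.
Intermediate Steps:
K = -42 (K = -(-7)*(-6) = -7*6 = -42)
b(B, a) = 21/2 - a/4 (b(B, a) = -(-42 + a)/4 = 21/2 - a/4)
(b(-6, 36) + D(-34, -33))*(-825) = ((21/2 - ¼*36) - 37)*(-825) = ((21/2 - 9) - 37)*(-825) = (3/2 - 37)*(-825) = -71/2*(-825) = 58575/2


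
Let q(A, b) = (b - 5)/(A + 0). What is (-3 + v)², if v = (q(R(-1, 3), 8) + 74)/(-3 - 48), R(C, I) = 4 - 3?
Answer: 52900/2601 ≈ 20.338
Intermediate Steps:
R(C, I) = 1
q(A, b) = (-5 + b)/A
v = -77/51 (v = ((-5 + 8)/1 + 74)/(-3 - 48) = (1*3 + 74)/(-51) = (3 + 74)*(-1/51) = 77*(-1/51) = -77/51 ≈ -1.5098)
(-3 + v)² = (-3 - 77/51)² = (-230/51)² = 52900/2601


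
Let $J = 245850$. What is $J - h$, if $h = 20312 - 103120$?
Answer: $328658$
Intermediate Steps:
$h = -82808$ ($h = 20312 - 103120 = -82808$)
$J - h = 245850 - -82808 = 245850 + 82808 = 328658$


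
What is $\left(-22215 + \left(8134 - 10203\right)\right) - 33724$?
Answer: $-58008$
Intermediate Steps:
$\left(-22215 + \left(8134 - 10203\right)\right) - 33724 = \left(-22215 - 2069\right) - 33724 = -24284 - 33724 = -58008$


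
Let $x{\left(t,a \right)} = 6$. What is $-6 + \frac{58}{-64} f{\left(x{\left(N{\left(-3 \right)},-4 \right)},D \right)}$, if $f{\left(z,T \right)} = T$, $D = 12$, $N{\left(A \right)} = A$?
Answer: $- \frac{135}{8} \approx -16.875$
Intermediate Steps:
$-6 + \frac{58}{-64} f{\left(x{\left(N{\left(-3 \right)},-4 \right)},D \right)} = -6 + \frac{58}{-64} \cdot 12 = -6 + 58 \left(- \frac{1}{64}\right) 12 = -6 - \frac{87}{8} = - \frac{135}{8}$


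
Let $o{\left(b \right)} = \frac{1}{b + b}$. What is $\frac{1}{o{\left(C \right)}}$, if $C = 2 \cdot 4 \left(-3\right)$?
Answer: $-48$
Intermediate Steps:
$C = -24$ ($C = 8 \left(-3\right) = -24$)
$o{\left(b \right)} = \frac{1}{2 b}$
$\frac{1}{o{\left(C \right)}} = \frac{1}{\frac{1}{2} \frac{1}{-24}} = \frac{1}{\frac{1}{2} \left(- \frac{1}{24}\right)} = \frac{1}{- \frac{1}{48}} = -48$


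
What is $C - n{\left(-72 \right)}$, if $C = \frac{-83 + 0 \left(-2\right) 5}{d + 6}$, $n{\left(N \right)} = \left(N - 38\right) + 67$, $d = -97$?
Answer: $\frac{3996}{91} \approx 43.912$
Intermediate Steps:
$n{\left(N \right)} = 29 + N$ ($n{\left(N \right)} = \left(-38 + N\right) + 67 = 29 + N$)
$C = \frac{83}{91}$ ($C = \frac{-83 + 0 \left(-2\right) 5}{-97 + 6} = \frac{-83 + 0 \cdot 5}{-91} = \left(-83 + 0\right) \left(- \frac{1}{91}\right) = \left(-83\right) \left(- \frac{1}{91}\right) = \frac{83}{91} \approx 0.91209$)
$C - n{\left(-72 \right)} = \frac{83}{91} - \left(29 - 72\right) = \frac{83}{91} - -43 = \frac{83}{91} + 43 = \frac{3996}{91}$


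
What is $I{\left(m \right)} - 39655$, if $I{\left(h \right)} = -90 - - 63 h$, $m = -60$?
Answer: $-43525$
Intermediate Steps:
$I{\left(h \right)} = -90 + 63 h$
$I{\left(m \right)} - 39655 = \left(-90 + 63 \left(-60\right)\right) - 39655 = \left(-90 - 3780\right) - 39655 = -3870 - 39655 = -43525$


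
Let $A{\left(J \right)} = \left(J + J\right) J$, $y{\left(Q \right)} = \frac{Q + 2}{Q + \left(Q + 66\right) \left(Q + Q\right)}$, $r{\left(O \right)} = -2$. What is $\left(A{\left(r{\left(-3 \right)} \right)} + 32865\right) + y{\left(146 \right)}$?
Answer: $\frac{1019884899}{31025} \approx 32873.0$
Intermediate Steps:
$y{\left(Q \right)} = \frac{2 + Q}{Q + 2 Q \left(66 + Q\right)}$ ($y{\left(Q \right)} = \frac{2 + Q}{Q + \left(66 + Q\right) 2 Q} = \frac{2 + Q}{Q + 2 Q \left(66 + Q\right)}$)
$A{\left(J \right)} = 2 J^{2}$ ($A{\left(J \right)} = 2 J J = 2 J^{2}$)
$\left(A{\left(r{\left(-3 \right)} \right)} + 32865\right) + y{\left(146 \right)} = \left(2 \left(-2\right)^{2} + 32865\right) + \frac{2 + 146}{146 \left(133 + 2 \cdot 146\right)} = \left(2 \cdot 4 + 32865\right) + \frac{1}{146} \frac{1}{133 + 292} \cdot 148 = \left(8 + 32865\right) + \frac{1}{146} \cdot \frac{1}{425} \cdot 148 = 32873 + \frac{1}{146} \cdot \frac{1}{425} \cdot 148 = 32873 + \frac{74}{31025} = \frac{1019884899}{31025}$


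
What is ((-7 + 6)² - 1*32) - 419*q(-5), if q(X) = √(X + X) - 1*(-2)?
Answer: -869 - 419*I*√10 ≈ -869.0 - 1325.0*I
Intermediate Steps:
q(X) = 2 + √2*√X (q(X) = √(2*X) + 2 = √2*√X + 2 = 2 + √2*√X)
((-7 + 6)² - 1*32) - 419*q(-5) = ((-7 + 6)² - 1*32) - 419*(2 + √2*√(-5)) = ((-1)² - 32) - 419*(2 + √2*(I*√5)) = (1 - 32) - 419*(2 + I*√10) = -31 + (-838 - 419*I*√10) = -869 - 419*I*√10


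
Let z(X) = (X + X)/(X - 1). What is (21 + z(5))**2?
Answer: 2209/4 ≈ 552.25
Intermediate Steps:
z(X) = 2*X/(-1 + X) (z(X) = (2*X)/(-1 + X) = 2*X/(-1 + X))
(21 + z(5))**2 = (21 + 2*5/(-1 + 5))**2 = (21 + 2*5/4)**2 = (21 + 2*5*(1/4))**2 = (21 + 5/2)**2 = (47/2)**2 = 2209/4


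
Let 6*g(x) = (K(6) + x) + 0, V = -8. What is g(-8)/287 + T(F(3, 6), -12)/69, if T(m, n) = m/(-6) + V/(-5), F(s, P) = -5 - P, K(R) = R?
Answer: 28871/594090 ≈ 0.048597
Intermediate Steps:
g(x) = 1 + x/6 (g(x) = ((6 + x) + 0)/6 = (6 + x)/6 = 1 + x/6)
T(m, n) = 8/5 - m/6 (T(m, n) = m/(-6) - 8/(-5) = m*(-⅙) - 8*(-⅕) = -m/6 + 8/5 = 8/5 - m/6)
g(-8)/287 + T(F(3, 6), -12)/69 = (1 + (⅙)*(-8))/287 + (8/5 - (-5 - 1*6)/6)/69 = (1 - 4/3)*(1/287) + (8/5 - (-5 - 6)/6)*(1/69) = -⅓*1/287 + (8/5 - ⅙*(-11))*(1/69) = -1/861 + (8/5 + 11/6)*(1/69) = -1/861 + (103/30)*(1/69) = -1/861 + 103/2070 = 28871/594090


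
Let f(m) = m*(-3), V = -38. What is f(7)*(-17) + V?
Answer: 319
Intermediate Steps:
f(m) = -3*m
f(7)*(-17) + V = -3*7*(-17) - 38 = -21*(-17) - 38 = 357 - 38 = 319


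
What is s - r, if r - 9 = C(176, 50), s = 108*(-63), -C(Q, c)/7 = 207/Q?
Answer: -1197639/176 ≈ -6804.8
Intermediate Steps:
C(Q, c) = -1449/Q
s = -6804
r = 135/176 (r = 9 - 1449/176 = 135/176 ≈ 0.76705)
s - r = -6804 - 1*135/176 = -6804 - 135/176 = -1197639/176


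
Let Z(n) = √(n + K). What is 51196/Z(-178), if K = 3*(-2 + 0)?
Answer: -12799*I*√46/23 ≈ -3774.2*I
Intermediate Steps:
K = -6 (K = 3*(-2) = -6)
Z(n) = √(-6 + n) (Z(n) = √(n - 6) = √(-6 + n))
51196/Z(-178) = 51196/(√(-6 - 178)) = 51196/(√(-184)) = 51196/((2*I*√46)) = 51196*(-I*√46/92) = -12799*I*√46/23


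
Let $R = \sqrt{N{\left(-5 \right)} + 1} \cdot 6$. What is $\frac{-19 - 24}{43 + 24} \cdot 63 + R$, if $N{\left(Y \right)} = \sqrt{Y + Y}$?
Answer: $- \frac{2709}{67} + 6 \sqrt{1 + i \sqrt{10}} \approx -31.618 + 6.4575 i$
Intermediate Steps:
$N{\left(Y \right)} = \sqrt{2} \sqrt{Y}$ ($N{\left(Y \right)} = \sqrt{2 Y} = \sqrt{2} \sqrt{Y}$)
$R = 6 \sqrt{1 + i \sqrt{10}}$ ($R = \sqrt{\sqrt{2} \sqrt{-5} + 1} \cdot 6 = \sqrt{\sqrt{2} i \sqrt{5} + 1} \cdot 6 = \sqrt{i \sqrt{10} + 1} \cdot 6 = \sqrt{1 + i \sqrt{10}} \cdot 6 = 6 \sqrt{1 + i \sqrt{10}} \approx 8.8147 + 6.4575 i$)
$\frac{-19 - 24}{43 + 24} \cdot 63 + R = \frac{-19 - 24}{43 + 24} \cdot 63 + 6 \sqrt{1 + i \sqrt{10}} = - \frac{43}{67} \cdot 63 + 6 \sqrt{1 + i \sqrt{10}} = \left(-43\right) \frac{1}{67} \cdot 63 + 6 \sqrt{1 + i \sqrt{10}} = \left(- \frac{43}{67}\right) 63 + 6 \sqrt{1 + i \sqrt{10}} = - \frac{2709}{67} + 6 \sqrt{1 + i \sqrt{10}}$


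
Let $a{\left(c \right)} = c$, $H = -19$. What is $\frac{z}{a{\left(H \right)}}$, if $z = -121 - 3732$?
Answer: $\frac{3853}{19} \approx 202.79$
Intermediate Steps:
$z = -3853$ ($z = -121 - 3732 = -3853$)
$\frac{z}{a{\left(H \right)}} = - \frac{3853}{-19} = \left(-3853\right) \left(- \frac{1}{19}\right) = \frac{3853}{19}$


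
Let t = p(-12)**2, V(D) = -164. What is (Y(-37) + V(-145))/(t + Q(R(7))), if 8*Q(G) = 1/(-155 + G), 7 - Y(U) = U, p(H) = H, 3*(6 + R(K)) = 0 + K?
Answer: -152320/182783 ≈ -0.83334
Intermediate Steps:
R(K) = -6 + K/3 (R(K) = -6 + (0 + K)/3 = -6 + K/3)
Y(U) = 7 - U
t = 144 (t = (-12)**2 = 144)
Q(G) = 1/(8*(-155 + G))
(Y(-37) + V(-145))/(t + Q(R(7))) = ((7 - 1*(-37)) - 164)/(144 + 1/(8*(-155 + (-6 + (1/3)*7)))) = ((7 + 37) - 164)/(144 + 1/(8*(-155 + (-6 + 7/3)))) = (44 - 164)/(144 + 1/(8*(-155 - 11/3))) = -120/(144 + 1/(8*(-476/3))) = -120/(144 + (1/8)*(-3/476)) = -120/(144 - 3/3808) = -120/548349/3808 = -120*3808/548349 = -152320/182783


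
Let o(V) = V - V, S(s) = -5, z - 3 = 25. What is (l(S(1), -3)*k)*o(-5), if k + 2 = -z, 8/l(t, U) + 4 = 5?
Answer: 0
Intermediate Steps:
z = 28 (z = 3 + 25 = 28)
l(t, U) = 8 (l(t, U) = 8/(-4 + 5) = 8/1 = 8*1 = 8)
o(V) = 0
k = -30 (k = -2 - 1*28 = -2 - 28 = -30)
(l(S(1), -3)*k)*o(-5) = (8*(-30))*0 = -240*0 = 0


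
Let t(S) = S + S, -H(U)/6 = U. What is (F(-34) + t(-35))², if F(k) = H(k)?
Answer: 17956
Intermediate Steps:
H(U) = -6*U
F(k) = -6*k
t(S) = 2*S
(F(-34) + t(-35))² = (-6*(-34) + 2*(-35))² = (204 - 70)² = 134² = 17956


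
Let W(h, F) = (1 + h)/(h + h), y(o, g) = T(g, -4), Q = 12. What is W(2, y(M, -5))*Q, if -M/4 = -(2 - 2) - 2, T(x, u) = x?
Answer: 9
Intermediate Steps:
M = 8 (M = -4*(-(2 - 2) - 2) = -4*(-1*0 - 2) = -4*(0 - 2) = -4*(-2) = 8)
y(o, g) = g
W(h, F) = (1 + h)/(2*h) (W(h, F) = (1 + h)/((2*h)) = (1 + h)*(1/(2*h)) = (1 + h)/(2*h))
W(2, y(M, -5))*Q = ((½)*(1 + 2)/2)*12 = ((½)*(½)*3)*12 = (¾)*12 = 9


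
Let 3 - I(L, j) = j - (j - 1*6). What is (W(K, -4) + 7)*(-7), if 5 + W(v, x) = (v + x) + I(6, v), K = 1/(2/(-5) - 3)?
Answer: 630/17 ≈ 37.059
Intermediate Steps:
I(L, j) = -3 (I(L, j) = 3 - (j - (j - 1*6)) = 3 - (j - (j - 6)) = 3 - (j - (-6 + j)) = 3 - (j + (6 - j)) = 3 - 1*6 = 3 - 6 = -3)
K = -5/17 (K = 1/(2*(-⅕) - 3) = 1/(-⅖ - 3) = 1/(-17/5) = -5/17 ≈ -0.29412)
W(v, x) = -8 + v + x (W(v, x) = -5 + ((v + x) - 3) = -5 + (-3 + v + x) = -8 + v + x)
(W(K, -4) + 7)*(-7) = ((-8 - 5/17 - 4) + 7)*(-7) = (-209/17 + 7)*(-7) = -90/17*(-7) = 630/17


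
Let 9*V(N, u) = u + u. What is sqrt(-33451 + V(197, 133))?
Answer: 31*I*sqrt(313)/3 ≈ 182.82*I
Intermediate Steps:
V(N, u) = 2*u/9 (V(N, u) = (u + u)/9 = (2*u)/9 = 2*u/9)
sqrt(-33451 + V(197, 133)) = sqrt(-33451 + (2/9)*133) = sqrt(-33451 + 266/9) = sqrt(-300793/9) = 31*I*sqrt(313)/3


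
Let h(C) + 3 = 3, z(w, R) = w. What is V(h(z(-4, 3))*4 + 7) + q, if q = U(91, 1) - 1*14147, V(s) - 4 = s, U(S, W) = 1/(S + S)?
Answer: -2572751/182 ≈ -14136.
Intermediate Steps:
h(C) = 0 (h(C) = -3 + 3 = 0)
U(S, W) = 1/(2*S)
V(s) = 4 + s
q = -2574753/182 (q = (1/2)/91 - 1*14147 = (1/2)*(1/91) - 14147 = 1/182 - 14147 = -2574753/182 ≈ -14147.)
V(h(z(-4, 3))*4 + 7) + q = (4 + (0*4 + 7)) - 2574753/182 = (4 + (0 + 7)) - 2574753/182 = (4 + 7) - 2574753/182 = 11 - 2574753/182 = -2572751/182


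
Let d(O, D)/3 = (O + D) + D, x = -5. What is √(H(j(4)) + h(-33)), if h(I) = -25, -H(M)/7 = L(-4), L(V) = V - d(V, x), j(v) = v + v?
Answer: I*√291 ≈ 17.059*I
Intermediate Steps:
j(v) = 2*v
d(O, D) = 3*O + 6*D (d(O, D) = 3*((O + D) + D) = 3*((D + O) + D) = 3*(O + 2*D) = 3*O + 6*D)
L(V) = 30 - 2*V (L(V) = V - (3*V + 6*(-5)) = V - (3*V - 30) = V - (-30 + 3*V) = V + (30 - 3*V) = 30 - 2*V)
H(M) = -266 (H(M) = -7*(30 - 2*(-4)) = -7*(30 + 8) = -7*38 = -266)
√(H(j(4)) + h(-33)) = √(-266 - 25) = √(-291) = I*√291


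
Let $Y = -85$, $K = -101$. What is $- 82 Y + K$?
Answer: $6869$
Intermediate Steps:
$- 82 Y + K = \left(-82\right) \left(-85\right) - 101 = 6970 - 101 = 6869$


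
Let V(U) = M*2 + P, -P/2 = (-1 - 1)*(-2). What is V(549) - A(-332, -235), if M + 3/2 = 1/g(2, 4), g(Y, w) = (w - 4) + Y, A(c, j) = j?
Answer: 225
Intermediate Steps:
g(Y, w) = -4 + Y + w (g(Y, w) = (-4 + w) + Y = -4 + Y + w)
M = -1 (M = -3/2 + 1/(-4 + 2 + 4) = -3/2 + 1/2 = -1)
P = -8 (P = -2*(-1 - 1)*(-2) = -(-4)*(-2) = -2*4 = -8)
V(U) = -10 (V(U) = -1*2 - 8 = -2 - 8 = -10)
V(549) - A(-332, -235) = -10 - 1*(-235) = -10 + 235 = 225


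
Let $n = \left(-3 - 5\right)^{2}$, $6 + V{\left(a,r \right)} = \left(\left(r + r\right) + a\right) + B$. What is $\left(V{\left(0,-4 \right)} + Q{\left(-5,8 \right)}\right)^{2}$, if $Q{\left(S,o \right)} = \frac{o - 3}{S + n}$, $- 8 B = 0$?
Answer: $\frac{674041}{3481} \approx 193.63$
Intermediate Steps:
$B = 0$ ($B = \left(- \frac{1}{8}\right) 0 = 0$)
$V{\left(a,r \right)} = -6 + a + 2 r$ ($V{\left(a,r \right)} = -6 + \left(\left(\left(r + r\right) + a\right) + 0\right) = -6 + \left(\left(2 r + a\right) + 0\right) = -6 + \left(\left(a + 2 r\right) + 0\right) = -6 + \left(a + 2 r\right) = -6 + a + 2 r$)
$n = 64$ ($n = \left(-8\right)^{2} = 64$)
$Q{\left(S,o \right)} = \frac{-3 + o}{64 + S}$ ($Q{\left(S,o \right)} = \frac{o - 3}{S + 64} = \frac{-3 + o}{64 + S}$)
$\left(V{\left(0,-4 \right)} + Q{\left(-5,8 \right)}\right)^{2} = \left(\left(-6 + 0 + 2 \left(-4\right)\right) + \frac{-3 + 8}{64 - 5}\right)^{2} = \left(\left(-6 + 0 - 8\right) + \frac{1}{59} \cdot 5\right)^{2} = \left(-14 + \frac{1}{59} \cdot 5\right)^{2} = \left(-14 + \frac{5}{59}\right)^{2} = \left(- \frac{821}{59}\right)^{2} = \frac{674041}{3481}$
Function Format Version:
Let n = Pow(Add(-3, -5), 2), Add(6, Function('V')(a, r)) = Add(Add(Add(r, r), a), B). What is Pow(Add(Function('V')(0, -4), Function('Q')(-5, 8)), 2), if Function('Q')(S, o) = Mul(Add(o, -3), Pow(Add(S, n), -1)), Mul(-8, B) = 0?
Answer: Rational(674041, 3481) ≈ 193.63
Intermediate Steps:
B = 0 (B = Mul(Rational(-1, 8), 0) = 0)
Function('V')(a, r) = Add(-6, a, Mul(2, r)) (Function('V')(a, r) = Add(-6, Add(Add(Add(r, r), a), 0)) = Add(-6, Add(Add(Mul(2, r), a), 0)) = Add(-6, Add(Add(a, Mul(2, r)), 0)) = Add(-6, Add(a, Mul(2, r))) = Add(-6, a, Mul(2, r)))
n = 64 (n = Pow(-8, 2) = 64)
Function('Q')(S, o) = Mul(Pow(Add(64, S), -1), Add(-3, o)) (Function('Q')(S, o) = Mul(Add(o, -3), Pow(Add(S, 64), -1)) = Mul(Add(-3, o), Pow(Add(64, S), -1)) = Mul(Pow(Add(64, S), -1), Add(-3, o)))
Pow(Add(Function('V')(0, -4), Function('Q')(-5, 8)), 2) = Pow(Add(Add(-6, 0, Mul(2, -4)), Mul(Pow(Add(64, -5), -1), Add(-3, 8))), 2) = Pow(Add(Add(-6, 0, -8), Mul(Pow(59, -1), 5)), 2) = Pow(Add(-14, Mul(Rational(1, 59), 5)), 2) = Pow(Add(-14, Rational(5, 59)), 2) = Pow(Rational(-821, 59), 2) = Rational(674041, 3481)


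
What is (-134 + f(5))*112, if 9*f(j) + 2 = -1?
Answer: -45136/3 ≈ -15045.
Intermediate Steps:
f(j) = -⅓ (f(j) = -2/9 + (⅑)*(-1) = -2/9 - ⅑ = -⅓)
(-134 + f(5))*112 = (-134 - ⅓)*112 = -403/3*112 = -45136/3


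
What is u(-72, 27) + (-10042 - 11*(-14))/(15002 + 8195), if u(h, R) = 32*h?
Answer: -53455776/23197 ≈ -2304.4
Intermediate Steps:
u(-72, 27) + (-10042 - 11*(-14))/(15002 + 8195) = 32*(-72) + (-10042 - 11*(-14))/(15002 + 8195) = -2304 + (-10042 + 154)/23197 = -2304 - 9888*1/23197 = -2304 - 9888/23197 = -53455776/23197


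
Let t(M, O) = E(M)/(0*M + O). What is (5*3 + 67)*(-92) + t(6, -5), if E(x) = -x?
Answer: -37714/5 ≈ -7542.8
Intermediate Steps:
t(M, O) = -M/O (t(M, O) = (-M)/(0*M + O) = (-M)/(0 + O) = (-M)/O = -M/O)
(5*3 + 67)*(-92) + t(6, -5) = (5*3 + 67)*(-92) - 1*6/(-5) = (15 + 67)*(-92) - 1*6*(-⅕) = 82*(-92) + 6/5 = -7544 + 6/5 = -37714/5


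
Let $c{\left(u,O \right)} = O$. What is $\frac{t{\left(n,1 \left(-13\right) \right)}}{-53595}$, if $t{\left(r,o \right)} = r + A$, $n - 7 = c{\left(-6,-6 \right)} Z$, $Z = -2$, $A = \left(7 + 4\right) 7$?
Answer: $- \frac{32}{17865} \approx -0.0017912$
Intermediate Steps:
$A = 77$ ($A = 11 \cdot 7 = 77$)
$n = 19$ ($n = 7 - -12 = 7 + 12 = 19$)
$t{\left(r,o \right)} = 77 + r$ ($t{\left(r,o \right)} = r + 77 = 77 + r$)
$\frac{t{\left(n,1 \left(-13\right) \right)}}{-53595} = \frac{77 + 19}{-53595} = 96 \left(- \frac{1}{53595}\right) = - \frac{32}{17865}$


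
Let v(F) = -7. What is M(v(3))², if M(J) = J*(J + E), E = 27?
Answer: 19600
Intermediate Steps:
M(J) = J*(27 + J) (M(J) = J*(J + 27) = J*(27 + J))
M(v(3))² = (-7*(27 - 7))² = (-7*20)² = (-140)² = 19600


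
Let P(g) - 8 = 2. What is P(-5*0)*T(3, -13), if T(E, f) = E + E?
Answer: 60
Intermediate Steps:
T(E, f) = 2*E
P(g) = 10 (P(g) = 8 + 2 = 10)
P(-5*0)*T(3, -13) = 10*(2*3) = 10*6 = 60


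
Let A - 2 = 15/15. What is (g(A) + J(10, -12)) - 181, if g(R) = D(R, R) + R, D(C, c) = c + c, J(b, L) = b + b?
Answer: -152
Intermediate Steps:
J(b, L) = 2*b
A = 3 (A = 2 + 15/15 = 2 + 15*(1/15) = 2 + 1 = 3)
D(C, c) = 2*c
g(R) = 3*R (g(R) = 2*R + R = 3*R)
(g(A) + J(10, -12)) - 181 = (3*3 + 2*10) - 181 = (9 + 20) - 181 = 29 - 181 = -152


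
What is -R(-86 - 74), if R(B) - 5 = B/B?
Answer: -6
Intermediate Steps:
R(B) = 6 (R(B) = 5 + B/B = 5 + 1 = 6)
-R(-86 - 74) = -1*6 = -6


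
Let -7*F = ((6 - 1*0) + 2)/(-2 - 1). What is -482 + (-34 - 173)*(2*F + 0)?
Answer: -4478/7 ≈ -639.71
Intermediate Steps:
F = 8/21 (F = -((6 - 1*0) + 2)/(7*(-2 - 1)) = -((6 + 0) + 2)/(7*(-3)) = -(6 + 2)*(-1)/(7*3) = -8*(-1)/(7*3) = -1/7*(-8/3) = 8/21 ≈ 0.38095)
-482 + (-34 - 173)*(2*F + 0) = -482 + (-34 - 173)*(2*(8/21) + 0) = -482 - 207*(16/21 + 0) = -482 - 207*16/21 = -482 - 1104/7 = -4478/7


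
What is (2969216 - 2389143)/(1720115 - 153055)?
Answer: 580073/1567060 ≈ 0.37017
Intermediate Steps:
(2969216 - 2389143)/(1720115 - 153055) = 580073/1567060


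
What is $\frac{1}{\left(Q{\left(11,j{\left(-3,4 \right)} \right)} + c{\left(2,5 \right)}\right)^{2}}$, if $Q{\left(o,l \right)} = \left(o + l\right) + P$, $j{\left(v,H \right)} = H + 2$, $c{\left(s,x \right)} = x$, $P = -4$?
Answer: $\frac{1}{324} \approx 0.0030864$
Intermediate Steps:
$j{\left(v,H \right)} = 2 + H$
$Q{\left(o,l \right)} = -4 + l + o$ ($Q{\left(o,l \right)} = \left(o + l\right) - 4 = \left(l + o\right) - 4 = -4 + l + o$)
$\frac{1}{\left(Q{\left(11,j{\left(-3,4 \right)} \right)} + c{\left(2,5 \right)}\right)^{2}} = \frac{1}{\left(\left(-4 + \left(2 + 4\right) + 11\right) + 5\right)^{2}} = \frac{1}{\left(\left(-4 + 6 + 11\right) + 5\right)^{2}} = \frac{1}{\left(13 + 5\right)^{2}} = \frac{1}{18^{2}} = \frac{1}{324}$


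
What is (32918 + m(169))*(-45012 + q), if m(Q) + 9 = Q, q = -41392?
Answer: -2858071512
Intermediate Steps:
m(Q) = -9 + Q
(32918 + m(169))*(-45012 + q) = (32918 + (-9 + 169))*(-45012 - 41392) = (32918 + 160)*(-86404) = 33078*(-86404) = -2858071512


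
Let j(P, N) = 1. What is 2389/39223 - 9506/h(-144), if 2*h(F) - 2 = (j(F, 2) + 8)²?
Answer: -745509389/3255509 ≈ -229.00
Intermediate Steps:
h(F) = 83/2 (h(F) = 1 + (1 + 8)²/2 = 1 + (½)*9² = 1 + (½)*81 = 1 + 81/2 = 83/2)
2389/39223 - 9506/h(-144) = 2389/39223 - 9506/83/2 = 2389*(1/39223) - 9506*2/83 = 2389/39223 - 19012/83 = -745509389/3255509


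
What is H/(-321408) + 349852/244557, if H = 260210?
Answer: 2711614147/4366809792 ≈ 0.62096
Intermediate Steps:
H/(-321408) + 349852/244557 = 260210/(-321408) + 349852/244557 = 260210*(-1/321408) + 349852*(1/244557) = -130105/160704 + 349852/244557 = 2711614147/4366809792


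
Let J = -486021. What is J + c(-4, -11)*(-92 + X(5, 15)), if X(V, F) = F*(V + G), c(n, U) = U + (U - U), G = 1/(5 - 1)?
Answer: -1943501/4 ≈ -4.8588e+5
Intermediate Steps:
G = ¼ (G = 1/4 = ¼ ≈ 0.25000)
c(n, U) = U (c(n, U) = U + 0 = U)
X(V, F) = F*(¼ + V) (X(V, F) = F*(V + ¼) = F*(¼ + V))
J + c(-4, -11)*(-92 + X(5, 15)) = -486021 - 11*(-92 + 15*(¼ + 5)) = -486021 - 11*(-92 + 15*(21/4)) = -486021 - 11*(-92 + 315/4) = -486021 - 11*(-53/4) = -486021 + 583/4 = -1943501/4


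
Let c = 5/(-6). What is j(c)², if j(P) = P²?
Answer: 625/1296 ≈ 0.48225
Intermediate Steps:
c = -⅚ (c = 5*(-⅙) = -⅚ ≈ -0.83333)
j(c)² = ((-⅚)²)² = (25/36)² = 625/1296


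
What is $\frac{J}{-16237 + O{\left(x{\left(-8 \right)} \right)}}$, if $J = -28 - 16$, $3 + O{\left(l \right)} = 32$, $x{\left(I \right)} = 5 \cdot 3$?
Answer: $\frac{11}{4052} \approx 0.0027147$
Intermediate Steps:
$x{\left(I \right)} = 15$
$O{\left(l \right)} = 29$ ($O{\left(l \right)} = -3 + 32 = 29$)
$J = -44$
$\frac{J}{-16237 + O{\left(x{\left(-8 \right)} \right)}} = \frac{1}{-16237 + 29} \left(-44\right) = \frac{1}{-16208} \left(-44\right) = \left(- \frac{1}{16208}\right) \left(-44\right) = \frac{11}{4052}$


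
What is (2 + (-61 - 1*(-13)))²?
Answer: 2116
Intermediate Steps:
(2 + (-61 - 1*(-13)))² = (2 + (-61 + 13))² = (2 - 48)² = (-46)² = 2116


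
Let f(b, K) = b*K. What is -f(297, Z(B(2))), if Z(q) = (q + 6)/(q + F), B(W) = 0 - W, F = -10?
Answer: 99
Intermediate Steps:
B(W) = -W
Z(q) = (6 + q)/(-10 + q) (Z(q) = (q + 6)/(q - 10) = (6 + q)/(-10 + q))
f(b, K) = K*b
-f(297, Z(B(2))) = -(6 - 1*2)/(-10 - 1*2)*297 = -(6 - 2)/(-10 - 2)*297 = -4/(-12)*297 = -(-1/12*4)*297 = -(-1)*297/3 = -1*(-99) = 99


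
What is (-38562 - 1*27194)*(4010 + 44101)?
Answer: -3163586916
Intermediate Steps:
(-38562 - 1*27194)*(4010 + 44101) = (-38562 - 27194)*48111 = -65756*48111 = -3163586916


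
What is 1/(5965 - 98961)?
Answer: -1/92996 ≈ -1.0753e-5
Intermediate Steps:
1/(5965 - 98961) = 1/(-92996) = -1/92996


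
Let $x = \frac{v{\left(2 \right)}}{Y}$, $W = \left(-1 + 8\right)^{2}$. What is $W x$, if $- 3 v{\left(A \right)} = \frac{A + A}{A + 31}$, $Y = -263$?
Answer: $\frac{196}{26037} \approx 0.0075277$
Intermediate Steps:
$v{\left(A \right)} = - \frac{2 A}{3 \left(31 + A\right)}$ ($v{\left(A \right)} = - \frac{\left(A + A\right) \frac{1}{A + 31}}{3} = - \frac{2 A \frac{1}{31 + A}}{3} = - \frac{2 A}{3 \left(31 + A\right)}$)
$W = 49$ ($W = 7^{2} = 49$)
$x = \frac{4}{26037}$ ($x = \frac{\left(-2\right) 2 \frac{1}{93 + 3 \cdot 2}}{-263} = \left(-2\right) 2 \frac{1}{93 + 6} \left(- \frac{1}{263}\right) = \left(-2\right) 2 \cdot \frac{1}{99} \left(- \frac{1}{263}\right) = \left(- \frac{4}{99}\right) \left(- \frac{1}{263}\right) = \frac{4}{26037} \approx 0.00015363$)
$W x = 49 \cdot \frac{4}{26037} = \frac{196}{26037}$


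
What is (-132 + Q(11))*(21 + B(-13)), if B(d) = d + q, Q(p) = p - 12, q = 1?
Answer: -1197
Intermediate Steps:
Q(p) = -12 + p
B(d) = 1 + d (B(d) = d + 1 = 1 + d)
(-132 + Q(11))*(21 + B(-13)) = (-132 + (-12 + 11))*(21 + (1 - 13)) = (-132 - 1)*(21 - 12) = -133*9 = -1197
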